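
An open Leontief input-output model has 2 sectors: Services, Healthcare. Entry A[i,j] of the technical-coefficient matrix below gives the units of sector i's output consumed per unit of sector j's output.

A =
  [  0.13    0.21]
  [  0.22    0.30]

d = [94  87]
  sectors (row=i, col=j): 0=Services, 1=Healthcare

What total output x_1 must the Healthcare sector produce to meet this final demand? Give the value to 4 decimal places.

Form M = I − A:
  [  0.87   -0.21]
  [ -0.22    0.70]
Leontief inverse L = M⁻¹:
  [  1.2438    0.3731]
  [  0.3909    1.5458]
Total output x = L · d:
  x_0 = 1.2438·94 + 0.3731·87 = 149.3781
  x_1 = 0.3909·94 + 1.5458·87 = 171.2331

171.2331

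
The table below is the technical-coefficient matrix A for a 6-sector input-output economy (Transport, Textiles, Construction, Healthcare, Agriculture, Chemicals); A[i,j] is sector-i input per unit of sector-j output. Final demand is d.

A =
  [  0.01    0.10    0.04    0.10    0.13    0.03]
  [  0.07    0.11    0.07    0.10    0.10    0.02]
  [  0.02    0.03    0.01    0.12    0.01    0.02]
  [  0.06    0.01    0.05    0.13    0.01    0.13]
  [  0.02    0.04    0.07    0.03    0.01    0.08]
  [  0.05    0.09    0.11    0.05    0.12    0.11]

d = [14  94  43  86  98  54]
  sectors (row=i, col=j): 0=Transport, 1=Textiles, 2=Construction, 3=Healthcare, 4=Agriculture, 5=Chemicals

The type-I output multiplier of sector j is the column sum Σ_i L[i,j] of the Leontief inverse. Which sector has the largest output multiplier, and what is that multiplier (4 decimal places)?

Healthcare (1.8575)

Form M = I − A:
  [  0.99   -0.10   -0.04   -0.10   -0.13   -0.03]
  [ -0.07    0.89   -0.07   -0.10   -0.10   -0.02]
  [ -0.02   -0.03    0.99   -0.12   -0.01   -0.02]
  [ -0.06   -0.01   -0.05    0.87   -0.01   -0.13]
  [ -0.02   -0.04   -0.07   -0.03    0.99   -0.08]
  [ -0.05   -0.09   -0.11   -0.05   -0.12    0.89]
Leontief inverse L = M⁻¹:
  [  1.0379    0.1361    0.0794    0.1559    0.1618    0.0771]
  [  0.1004    1.1539    0.1118    0.1684    0.1409    0.0691]
  [  0.0367    0.0470    1.0303    0.1556    0.0277    0.0507]
  [  0.0877    0.0473    0.0911    1.1899    0.0516    0.1845]
  [  0.0370    0.0656    0.0947    0.0668    1.0363    0.1078]
  [  0.0829    0.1416    0.1610    0.1209    0.1694    1.1661]
Total output x = L · d:
  x_0 = 1.0379·14 + 0.1361·94 + 0.0794·43 + 0.1559·86 + 0.1618·98 + 0.0771·54 = 64.1724
  x_1 = 0.1004·14 + 1.1539·94 + 0.1118·43 + 0.1684·86 + 0.1409·98 + 0.0691·54 = 146.7019
  x_2 = 0.0367·14 + 0.0470·94 + 1.0303·43 + 0.1556·86 + 0.0277·98 + 0.0507·54 = 68.0636
  x_3 = 0.0877·14 + 0.0473·94 + 0.0911·43 + 1.1899·86 + 0.0516·98 + 0.1845·54 = 126.9380
  x_4 = 0.0370·14 + 0.0656·94 + 0.0947·43 + 0.0668·86 + 1.0363·98 + 0.1078·54 = 123.8716
  x_5 = 0.0829·14 + 0.1416·94 + 0.1610·43 + 0.1209·86 + 0.1694·98 + 1.1661·54 = 111.3599
Output multipliers (column sums of L):
  Transport: 1.3826
  Textiles: 1.5914
  Construction: 1.5685
  Healthcare: 1.8575
  Agriculture: 1.5876
  Chemicals: 1.6552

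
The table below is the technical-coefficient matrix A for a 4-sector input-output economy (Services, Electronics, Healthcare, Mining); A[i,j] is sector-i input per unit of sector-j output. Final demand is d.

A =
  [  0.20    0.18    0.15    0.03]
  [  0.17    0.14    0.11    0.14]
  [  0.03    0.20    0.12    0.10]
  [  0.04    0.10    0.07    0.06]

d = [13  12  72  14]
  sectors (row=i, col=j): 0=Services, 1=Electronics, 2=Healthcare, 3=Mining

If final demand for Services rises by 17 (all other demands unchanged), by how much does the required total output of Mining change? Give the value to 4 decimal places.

Form M = I − A:
  [  0.80   -0.18   -0.15   -0.03]
  [ -0.17    0.86   -0.11   -0.14]
  [ -0.03   -0.20    0.88   -0.10]
  [ -0.04   -0.10   -0.07    0.94]
Leontief inverse L = M⁻¹:
  [  1.3440    0.3622    0.2845    0.1271]
  [  0.2976    1.3056    0.2321    0.2286]
  [  0.1246    0.3294    1.2133    0.1821]
  [  0.0981    0.1788    0.1271    1.1071]
Total output x = L · d:
  x_0 = 1.3440·13 + 0.3622·12 + 0.2845·72 + 0.1271·14 = 44.0811
  x_1 = 0.2976·13 + 1.3056·12 + 0.2321·72 + 0.2286·14 = 39.4500
  x_2 = 0.1246·13 + 0.3294·12 + 1.2133·72 + 0.1821·14 = 95.4773
  x_3 = 0.0981·13 + 0.1788·12 + 0.1271·72 + 1.1071·14 = 28.0762
Δx_3 = L[3,0] · Δd_0 = 0.0981 · 17 = 1.6682

1.6682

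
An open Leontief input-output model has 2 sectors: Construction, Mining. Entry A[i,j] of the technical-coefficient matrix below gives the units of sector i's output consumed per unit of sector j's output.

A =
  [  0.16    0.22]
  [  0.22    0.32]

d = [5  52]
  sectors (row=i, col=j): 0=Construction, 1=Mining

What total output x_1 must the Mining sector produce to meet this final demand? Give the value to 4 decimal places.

85.6542

Form M = I − A:
  [  0.84   -0.22]
  [ -0.22    0.68]
Leontief inverse L = M⁻¹:
  [  1.3007    0.4208]
  [  0.4208    1.6067]
Total output x = L · d:
  x_0 = 1.3007·5 + 0.4208·52 = 28.3856
  x_1 = 0.4208·5 + 1.6067·52 = 85.6542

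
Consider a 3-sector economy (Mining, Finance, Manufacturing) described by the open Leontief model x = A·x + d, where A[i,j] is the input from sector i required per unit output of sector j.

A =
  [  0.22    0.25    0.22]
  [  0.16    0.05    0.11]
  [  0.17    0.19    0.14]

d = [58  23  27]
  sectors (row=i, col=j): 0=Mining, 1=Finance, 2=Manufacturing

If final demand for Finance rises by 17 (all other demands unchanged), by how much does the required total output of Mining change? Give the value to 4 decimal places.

Form M = I − A:
  [  0.78   -0.25   -0.22]
  [ -0.16    0.95   -0.11]
  [ -0.17   -0.19    0.86]
Leontief inverse L = M⁻¹:
  [  1.4752    0.4759    0.4382]
  [  0.2896    1.1737    0.2242]
  [  0.3556    0.3534    1.2990]
Total output x = L · d:
  x_0 = 1.4752·58 + 0.4759·23 + 0.4382·27 = 108.3370
  x_1 = 0.2896·58 + 1.1737·23 + 0.2242·27 = 49.8468
  x_2 = 0.3556·58 + 0.3534·23 + 1.2990·27 = 63.8235
Δx_0 = L[0,1] · Δd_1 = 0.4759 · 17 = 8.0895

8.0895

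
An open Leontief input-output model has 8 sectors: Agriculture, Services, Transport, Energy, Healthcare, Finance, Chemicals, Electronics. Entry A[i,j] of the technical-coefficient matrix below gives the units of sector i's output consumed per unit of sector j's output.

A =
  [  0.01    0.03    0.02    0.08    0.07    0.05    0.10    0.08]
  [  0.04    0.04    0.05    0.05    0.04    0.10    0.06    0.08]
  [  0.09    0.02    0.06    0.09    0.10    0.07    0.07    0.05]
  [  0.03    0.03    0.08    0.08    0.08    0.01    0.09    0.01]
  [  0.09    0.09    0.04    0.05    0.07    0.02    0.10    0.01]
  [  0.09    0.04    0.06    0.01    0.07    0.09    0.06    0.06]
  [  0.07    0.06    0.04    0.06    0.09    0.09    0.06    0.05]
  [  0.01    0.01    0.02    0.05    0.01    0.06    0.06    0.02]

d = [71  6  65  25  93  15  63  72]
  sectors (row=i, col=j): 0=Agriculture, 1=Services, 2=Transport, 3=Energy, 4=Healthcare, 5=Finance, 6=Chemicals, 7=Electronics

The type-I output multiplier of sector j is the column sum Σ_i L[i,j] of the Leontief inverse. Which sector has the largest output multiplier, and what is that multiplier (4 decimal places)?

Form M = I − A:
  [  0.99   -0.03   -0.02   -0.08   -0.07   -0.05   -0.10   -0.08]
  [ -0.04    0.96   -0.05   -0.05   -0.04   -0.10   -0.06   -0.08]
  [ -0.09   -0.02    0.94   -0.09   -0.10   -0.07   -0.07   -0.05]
  [ -0.03   -0.03   -0.08    0.92   -0.08   -0.01   -0.09   -0.01]
  [ -0.09   -0.09   -0.04   -0.05    0.93   -0.02   -0.10   -0.01]
  [ -0.09   -0.04   -0.06   -0.01   -0.07    0.91   -0.06   -0.06]
  [ -0.07   -0.06   -0.04   -0.06   -0.09   -0.09    0.94   -0.05]
  [ -0.01   -0.01   -0.02   -0.05   -0.01   -0.06   -0.06    0.98]
Leontief inverse L = M⁻¹:
  [  1.0539    0.0646    0.0570    0.1248    0.1228    0.0965    0.1587    0.1108]
  [  0.0865    1.0732    0.0884    0.0955    0.0948    0.1522    0.1207    0.1166]
  [  0.1461    0.0638    1.1067    0.1498    0.1705    0.1263    0.1485    0.0922]
  [  0.0758    0.0650    0.1176    1.1286    0.1372    0.0533    0.1497    0.0413]
  [  0.1374    0.1292    0.0796    0.1027    1.1308    0.0737    0.1669    0.0514]
  [  0.1396    0.0770    0.0982    0.0591    0.1289    1.1452    0.1260    0.1012]
  [  0.1235    0.1014    0.0837    0.1133    0.1540    0.1471    1.1322    0.0921]
  [  0.0360    0.0285    0.0420    0.0745    0.0416    0.0877    0.0923    1.0391]
Total output x = L · d:
  x_0 = 1.0539·71 + 0.0646·6 + 0.0570·65 + 0.1248·25 + 0.1228·93 + 0.0965·15 + 0.1587·63 + 0.1108·72 = 112.8827
  x_1 = 0.0865·71 + 1.0732·6 + 0.0884·65 + 0.0955·25 + 0.0948·93 + 0.1522·15 + 0.1207·63 + 0.1166·72 = 47.8074
  x_2 = 0.1461·71 + 0.0638·6 + 1.1067·65 + 0.1498·25 + 0.1705·93 + 0.1263·15 + 0.1485·63 + 0.0922·72 = 120.1754
  x_3 = 0.0758·71 + 0.0650·6 + 0.1176·65 + 1.1286·25 + 0.1372·93 + 0.0533·15 + 0.1497·63 + 0.0413·72 = 67.5933
  x_4 = 0.1374·71 + 0.1292·6 + 0.0796·65 + 0.1027·25 + 1.1308·93 + 0.0737·15 + 0.1669·63 + 0.0514·72 = 138.7599
  x_5 = 0.1396·71 + 0.0770·6 + 0.0982·65 + 0.0591·25 + 0.1289·93 + 1.1452·15 + 0.1260·63 + 0.1012·72 = 62.6236
  x_6 = 0.1235·71 + 0.1014·6 + 0.0837·65 + 0.1133·25 + 0.1540·93 + 0.1471·15 + 1.1322·63 + 0.0921·72 = 112.1422
  x_7 = 0.0360·71 + 0.0285·6 + 0.0420·65 + 0.0745·25 + 0.0416·93 + 0.0877·15 + 0.0923·63 + 1.0391·72 = 93.1261
Output multipliers (column sums of L):
  Agriculture: 1.7988
  Services: 1.6027
  Transport: 1.6732
  Energy: 1.8483
  Healthcare: 1.9806
  Finance: 1.8820
  Chemicals: 2.0949
  Electronics: 1.6446

Chemicals (2.0949)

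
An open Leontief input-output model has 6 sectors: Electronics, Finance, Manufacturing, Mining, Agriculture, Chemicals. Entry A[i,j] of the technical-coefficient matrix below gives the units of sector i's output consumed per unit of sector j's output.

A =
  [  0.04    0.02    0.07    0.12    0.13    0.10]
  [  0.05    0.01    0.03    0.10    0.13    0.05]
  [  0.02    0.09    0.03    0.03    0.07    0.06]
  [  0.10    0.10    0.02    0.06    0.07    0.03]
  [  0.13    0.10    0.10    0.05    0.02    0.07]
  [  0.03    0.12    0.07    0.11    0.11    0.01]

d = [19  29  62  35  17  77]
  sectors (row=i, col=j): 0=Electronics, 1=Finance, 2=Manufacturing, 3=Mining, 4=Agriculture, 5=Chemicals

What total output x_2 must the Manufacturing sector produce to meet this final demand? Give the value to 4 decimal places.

Form M = I − A:
  [  0.96   -0.02   -0.07   -0.12   -0.13   -0.10]
  [ -0.05    0.99   -0.03   -0.10   -0.13   -0.05]
  [ -0.02   -0.09    0.97   -0.03   -0.07   -0.06]
  [ -0.10   -0.10   -0.02    0.94   -0.07   -0.03]
  [ -0.13   -0.10   -0.10   -0.05    0.98   -0.07]
  [ -0.03   -0.12   -0.07   -0.11   -0.11    0.99]
Leontief inverse L = M⁻¹:
  [  1.0982    0.0877    0.1159    0.1801    0.1943    0.1416]
  [  0.0989    1.0614    0.0675    0.1471    0.1788    0.0848]
  [  0.0541    0.1264    1.0582    0.0703    0.1142    0.0862]
  [  0.1442    0.1418    0.0560    1.1139    0.1291    0.0680]
  [  0.1747    0.1524    0.1408    0.1147    1.0949    0.1148]
  [  0.0845    0.1729    0.1084    0.1648    0.1716    1.0511]
Total output x = L · d:
  x_0 = 1.0982·19 + 0.0877·29 + 0.1159·62 + 0.1801·35 + 0.1943·17 + 0.1416·77 = 51.1061
  x_1 = 0.0989·19 + 1.0614·29 + 0.0675·62 + 0.1471·35 + 0.1788·17 + 0.0848·77 = 51.5652
  x_2 = 0.0541·19 + 0.1264·29 + 1.0582·62 + 0.0703·35 + 0.1142·17 + 0.0862·77 = 81.3386
  x_3 = 0.1442·19 + 0.1418·29 + 0.0560·62 + 1.1139·35 + 0.1291·17 + 0.0680·77 = 56.7429
  x_4 = 0.1747·19 + 0.1524·29 + 0.1408·62 + 0.1147·35 + 1.0949·17 + 0.1148·77 = 47.9372
  x_5 = 0.0845·19 + 0.1729·29 + 0.1084·62 + 0.1648·35 + 0.1716·17 + 1.0511·77 = 102.9591

81.3386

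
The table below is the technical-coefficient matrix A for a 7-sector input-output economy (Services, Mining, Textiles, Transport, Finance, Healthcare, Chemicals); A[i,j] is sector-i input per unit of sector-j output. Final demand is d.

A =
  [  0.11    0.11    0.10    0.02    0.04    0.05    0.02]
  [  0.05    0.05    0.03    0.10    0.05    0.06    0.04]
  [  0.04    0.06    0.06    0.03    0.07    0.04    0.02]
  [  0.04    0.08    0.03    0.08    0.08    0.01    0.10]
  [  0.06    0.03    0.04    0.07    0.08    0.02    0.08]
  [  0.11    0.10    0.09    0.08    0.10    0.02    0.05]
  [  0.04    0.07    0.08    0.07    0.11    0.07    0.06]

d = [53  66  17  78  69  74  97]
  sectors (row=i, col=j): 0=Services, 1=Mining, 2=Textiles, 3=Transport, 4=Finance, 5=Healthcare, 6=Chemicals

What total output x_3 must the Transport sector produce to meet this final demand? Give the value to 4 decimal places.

128.1287

Form M = I − A:
  [  0.89   -0.11   -0.10   -0.02   -0.04   -0.05   -0.02]
  [ -0.05    0.95   -0.03   -0.10   -0.05   -0.06   -0.04]
  [ -0.04   -0.06    0.94   -0.03   -0.07   -0.04   -0.02]
  [ -0.04   -0.08   -0.03    0.92   -0.08   -0.01   -0.10]
  [ -0.06   -0.03   -0.04   -0.07    0.92   -0.02   -0.08]
  [ -0.11   -0.10   -0.09   -0.08   -0.10    0.98   -0.05]
  [ -0.04   -0.07   -0.08   -0.07   -0.11   -0.07    0.94]
Leontief inverse L = M⁻¹:
  [  1.1612    0.1648    0.1472    0.0662    0.0917    0.0818    0.0540]
  [  0.0918    1.0975    0.0683    0.1444    0.0999    0.0838    0.0784]
  [  0.0744    0.0964    1.0915    0.0650    0.1095    0.0606    0.0484]
  [  0.0815    0.1279    0.0705    1.1295    0.1354    0.0393    0.1424]
  [  0.0999    0.0751    0.0790    0.1118    1.1301    0.0455    0.1175]
  [  0.1681    0.1640    0.1442    0.1382    0.1659    1.0567    0.0986]
  [  0.0929    0.1275    0.1295    0.1266    0.1753    0.1018    1.1078]
Total output x = L · d:
  x_0 = 1.1612·53 + 0.1648·66 + 0.1472·17 + 0.0662·78 + 0.0917·69 + 0.0818·74 + 0.0540·97 = 97.7045
  x_1 = 0.0918·53 + 1.0975·66 + 0.0683·17 + 0.1444·78 + 0.0999·69 + 0.0838·74 + 0.0784·97 = 110.4226
  x_2 = 0.0744·53 + 0.0964·66 + 1.0915·17 + 0.0650·78 + 0.1095·69 + 0.0606·74 + 0.0484·97 = 50.6686
  x_3 = 0.0815·53 + 0.1279·66 + 0.0705·17 + 1.1295·78 + 0.1354·69 + 0.0393·74 + 0.1424·97 = 128.1287
  x_4 = 0.0999·53 + 0.0751·66 + 0.0790·17 + 0.1118·78 + 1.1301·69 + 0.0455·74 + 0.1175·97 = 113.0588
  x_5 = 0.1681·53 + 0.1640·66 + 0.1442·17 + 0.1382·78 + 0.1659·69 + 1.0567·74 + 0.0986·97 = 132.1745
  x_6 = 0.0929·53 + 0.1275·66 + 0.1295·17 + 0.1266·78 + 0.1753·69 + 0.1018·74 + 1.1078·97 = 152.4989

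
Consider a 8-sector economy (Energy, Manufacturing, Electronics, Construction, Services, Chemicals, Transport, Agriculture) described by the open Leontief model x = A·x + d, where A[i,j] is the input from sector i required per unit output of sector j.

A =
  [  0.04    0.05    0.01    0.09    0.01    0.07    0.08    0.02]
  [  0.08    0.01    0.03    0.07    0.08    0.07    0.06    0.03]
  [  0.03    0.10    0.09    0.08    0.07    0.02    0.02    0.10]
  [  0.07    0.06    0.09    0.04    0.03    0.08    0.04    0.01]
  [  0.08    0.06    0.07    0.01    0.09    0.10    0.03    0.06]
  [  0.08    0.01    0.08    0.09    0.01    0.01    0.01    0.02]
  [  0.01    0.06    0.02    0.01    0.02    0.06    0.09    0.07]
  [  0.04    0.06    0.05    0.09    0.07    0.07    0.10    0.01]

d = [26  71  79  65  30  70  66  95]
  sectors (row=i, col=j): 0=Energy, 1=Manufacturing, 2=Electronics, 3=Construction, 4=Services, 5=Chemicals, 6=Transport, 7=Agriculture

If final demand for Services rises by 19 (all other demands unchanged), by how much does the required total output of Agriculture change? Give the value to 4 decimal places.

Form M = I − A:
  [  0.96   -0.05   -0.01   -0.09   -0.01   -0.07   -0.08   -0.02]
  [ -0.08    0.99   -0.03   -0.07   -0.08   -0.07   -0.06   -0.03]
  [ -0.03   -0.10    0.91   -0.08   -0.07   -0.02   -0.02   -0.10]
  [ -0.07   -0.06   -0.09    0.96   -0.03   -0.08   -0.04   -0.01]
  [ -0.08   -0.06   -0.07   -0.01    0.91   -0.10   -0.03   -0.06]
  [ -0.08   -0.01   -0.08   -0.09   -0.01    0.99   -0.01   -0.02]
  [ -0.01   -0.06   -0.02   -0.01   -0.02   -0.06    0.91   -0.07]
  [ -0.04   -0.06   -0.05   -0.09   -0.07   -0.07   -0.10    0.99]
Leontief inverse L = M⁻¹:
  [  1.0732    0.0786    0.0434    0.1253    0.0330    0.1056    0.1128    0.0418]
  [  0.1198    1.0474    0.0708    0.1118    0.1104    0.1142    0.0974    0.0583]
  [  0.0806    0.1481    1.1429    0.1355    0.1191    0.0760    0.0677    0.1365]
  [  0.1088    0.0964    0.1308    1.0861    0.0616    0.1185    0.0743    0.0407]
  [  0.1284    0.1026    0.1182    0.0648    1.1311    0.1493    0.0729    0.0950]
  [  0.1077    0.0416    0.1121    0.1248    0.0331    1.0416    0.0373    0.0417]
  [  0.0391    0.0871    0.0491    0.0437    0.0462    0.0928    1.1238    0.0930]
  [  0.0852    0.1019    0.0969    0.1352    0.1066    0.1194    0.1419    1.0450]
Total output x = L · d:
  x_0 = 1.0732·26 + 0.0786·71 + 0.0434·79 + 0.1253·65 + 0.0330·30 + 0.1056·70 + 0.1128·66 + 0.0418·95 = 64.8566
  x_1 = 0.1198·26 + 1.0474·71 + 0.0708·79 + 0.1118·65 + 0.1104·30 + 0.1142·70 + 0.0974·66 + 0.0583·95 = 113.6086
  x_2 = 0.0806·26 + 0.1481·71 + 1.1429·79 + 0.1355·65 + 0.1191·30 + 0.0760·70 + 0.0677·66 + 0.1365·95 = 138.0250
  x_3 = 0.1088·26 + 0.0964·71 + 0.1308·79 + 1.0861·65 + 0.0616·30 + 0.1185·70 + 0.0743·66 + 0.0407·95 = 109.5289
  x_4 = 0.1284·26 + 0.1026·71 + 0.1182·79 + 0.0648·65 + 1.1311·30 + 0.1493·70 + 0.0729·66 + 0.0950·95 = 82.3921
  x_5 = 0.1077·26 + 0.0416·71 + 0.1121·79 + 0.1248·65 + 0.0331·30 + 1.0416·70 + 0.0373·66 + 0.0417·95 = 103.0486
  x_6 = 0.0391·26 + 0.0871·71 + 0.0491·79 + 0.0437·65 + 0.0462·30 + 0.0928·70 + 1.1238·66 + 0.0930·95 = 104.8111
  x_7 = 0.0852·26 + 0.1019·71 + 0.0969·79 + 0.1352·65 + 0.1066·30 + 0.1194·70 + 0.1419·66 + 1.0450·95 = 146.0925
Δx_7 = L[7,4] · Δd_4 = 0.1066 · 19 = 2.0258

2.0258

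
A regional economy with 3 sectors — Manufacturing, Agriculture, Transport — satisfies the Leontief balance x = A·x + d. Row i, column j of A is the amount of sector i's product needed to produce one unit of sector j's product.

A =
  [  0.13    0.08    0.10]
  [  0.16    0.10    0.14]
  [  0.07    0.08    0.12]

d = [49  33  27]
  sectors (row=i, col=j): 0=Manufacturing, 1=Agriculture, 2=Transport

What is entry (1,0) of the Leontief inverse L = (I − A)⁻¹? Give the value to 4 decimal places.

L[1,0] = 0.2283

Form M = I − A:
  [  0.87   -0.08   -0.10]
  [ -0.16    0.90   -0.14]
  [ -0.07   -0.08    0.88]
Leontief inverse L = M⁻¹:
  [  1.1836    0.1188    0.1534]
  [  0.2283    1.1500    0.2089]
  [  0.1149    0.1140    1.1676]
Total output x = L · d:
  x_0 = 1.1836·49 + 0.1188·33 + 0.1534·27 = 66.0617
  x_1 = 0.2283·49 + 1.1500·33 + 0.2089·27 = 54.7757
  x_2 = 0.1149·49 + 0.1140·33 + 1.1676·27 = 40.9163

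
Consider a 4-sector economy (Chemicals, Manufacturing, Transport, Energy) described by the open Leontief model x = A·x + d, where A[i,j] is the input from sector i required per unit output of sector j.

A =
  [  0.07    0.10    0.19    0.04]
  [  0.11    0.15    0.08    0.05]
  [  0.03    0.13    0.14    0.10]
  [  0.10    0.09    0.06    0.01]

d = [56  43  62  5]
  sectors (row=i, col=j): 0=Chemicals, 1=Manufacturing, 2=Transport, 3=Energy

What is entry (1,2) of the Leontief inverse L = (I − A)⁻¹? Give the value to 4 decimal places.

Form M = I − A:
  [  0.93   -0.10   -0.19   -0.04]
  [ -0.11    0.85   -0.08   -0.05]
  [ -0.03   -0.13    0.86   -0.10]
  [ -0.10   -0.09   -0.06    0.99]
Leontief inverse L = M⁻¹:
  [  1.1141    0.1808    0.2686    0.0813]
  [  0.1593    1.2279    0.1553    0.0841]
  [  0.0783    0.2085    1.2089    0.1358]
  [  0.1318    0.1425    0.1145    1.0342]
Total output x = L · d:
  x_0 = 1.1141·56 + 0.1808·43 + 0.2686·62 + 0.0813·5 = 87.2196
  x_1 = 0.1593·56 + 1.2279·43 + 0.1553·62 + 0.0841·5 = 71.7665
  x_2 = 0.0783·56 + 0.2085·43 + 1.2089·62 + 0.1358·5 = 88.9814
  x_3 = 0.1318·56 + 0.1425·43 + 0.1145·62 + 1.0342·5 = 25.7776

L[1,2] = 0.1553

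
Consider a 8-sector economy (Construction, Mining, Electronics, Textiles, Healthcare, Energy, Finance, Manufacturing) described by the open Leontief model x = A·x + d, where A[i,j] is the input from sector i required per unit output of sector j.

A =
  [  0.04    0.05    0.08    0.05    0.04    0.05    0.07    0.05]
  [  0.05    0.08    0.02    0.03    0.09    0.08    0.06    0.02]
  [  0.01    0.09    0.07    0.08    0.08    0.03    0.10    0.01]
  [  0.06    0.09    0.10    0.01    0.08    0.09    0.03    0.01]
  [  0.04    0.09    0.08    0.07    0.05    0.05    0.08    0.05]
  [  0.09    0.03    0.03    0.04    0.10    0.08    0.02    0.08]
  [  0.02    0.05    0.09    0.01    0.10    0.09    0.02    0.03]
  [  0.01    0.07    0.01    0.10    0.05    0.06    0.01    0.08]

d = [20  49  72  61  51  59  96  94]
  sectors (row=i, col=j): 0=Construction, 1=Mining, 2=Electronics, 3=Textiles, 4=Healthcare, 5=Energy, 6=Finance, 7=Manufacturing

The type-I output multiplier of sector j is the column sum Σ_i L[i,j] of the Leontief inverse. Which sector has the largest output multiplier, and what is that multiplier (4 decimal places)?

Form M = I − A:
  [  0.96   -0.05   -0.08   -0.05   -0.04   -0.05   -0.07   -0.05]
  [ -0.05    0.92   -0.02   -0.03   -0.09   -0.08   -0.06   -0.02]
  [ -0.01   -0.09    0.93   -0.08   -0.08   -0.03   -0.10   -0.01]
  [ -0.06   -0.09   -0.10    0.99   -0.08   -0.09   -0.03   -0.01]
  [ -0.04   -0.09   -0.08   -0.07    0.95   -0.05   -0.08   -0.05]
  [ -0.09   -0.03   -0.03   -0.04   -0.10    0.92   -0.02   -0.08]
  [ -0.02   -0.05   -0.09   -0.01   -0.10   -0.09    0.98   -0.03]
  [ -0.01   -0.07   -0.01   -0.10   -0.05   -0.06   -0.01    0.92]
Leontief inverse L = M⁻¹:
  [  1.0707    0.1043    0.1271    0.0879    0.0995    0.1014    0.1095    0.0806]
  [  0.0852    1.1330    0.0662    0.0664    0.1494    0.1332    0.0997    0.0537]
  [  0.0449    0.1522    1.1251    0.1173    0.1476    0.0887    0.1452    0.0397]
  [  0.0969    0.1496    0.1501    1.0531    0.1455    0.1447    0.0789    0.0447]
  [  0.0773    0.1552    0.1354    0.1132    1.1212    0.1121    0.1270    0.0851]
  [  0.1264    0.0882    0.0797    0.0854    0.1600    1.1351    0.0626    0.1200]
  [  0.0521    0.1031    0.1335    0.0502    0.1569    0.1375    1.0618    0.0622]
  [  0.0422    0.1206    0.0490    0.1340    0.1029    0.1095    0.0415    1.1103]
Total output x = L · d:
  x_0 = 1.0707·20 + 0.1043·49 + 0.1271·72 + 0.0879·61 + 0.0995·51 + 0.1014·59 + 0.1095·96 + 0.0806·94 = 70.1874
  x_1 = 0.0852·20 + 1.1330·49 + 0.0662·72 + 0.0664·61 + 0.1494·51 + 0.1332·59 + 0.0997·96 + 0.0537·94 = 96.1300
  x_2 = 0.0449·20 + 0.1522·49 + 1.1251·72 + 0.1173·61 + 0.1476·51 + 0.0887·59 + 0.1452·96 + 0.0397·94 = 126.9457
  x_3 = 0.0969·20 + 0.1496·49 + 0.1501·72 + 1.0531·61 + 0.1455·51 + 0.1447·59 + 0.0789·96 + 0.0447·94 = 112.0470
  x_4 = 0.0773·20 + 0.1552·49 + 0.1354·72 + 0.1132·61 + 1.1212·51 + 0.1121·59 + 0.1270·96 + 0.0851·94 = 109.7982
  x_5 = 0.1264·20 + 0.0882·49 + 0.0797·72 + 0.0854·61 + 0.1600·51 + 1.1351·59 + 0.0626·96 + 0.1200·94 = 110.2233
  x_6 = 0.0521·20 + 0.1031·49 + 0.1335·72 + 0.0502·61 + 0.1569·51 + 0.1375·59 + 1.0618·96 + 0.0622·94 = 142.6645
  x_7 = 0.0422·20 + 0.1206·49 + 0.0490·72 + 0.1340·61 + 0.1029·51 + 0.1095·59 + 0.0415·96 + 1.1103·94 = 138.5164
Output multipliers (column sums of L):
  Construction: 1.5957
  Mining: 2.0063
  Electronics: 1.8660
  Textiles: 1.7075
  Healthcare: 2.0831
  Energy: 1.9622
  Finance: 1.7263
  Manufacturing: 1.5963

Healthcare (2.0831)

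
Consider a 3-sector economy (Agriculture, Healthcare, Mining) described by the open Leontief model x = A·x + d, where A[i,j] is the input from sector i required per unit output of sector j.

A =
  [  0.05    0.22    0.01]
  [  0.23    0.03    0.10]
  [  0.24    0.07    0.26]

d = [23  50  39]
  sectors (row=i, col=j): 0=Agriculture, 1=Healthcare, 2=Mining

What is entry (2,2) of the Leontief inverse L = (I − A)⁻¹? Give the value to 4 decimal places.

Form M = I − A:
  [  0.95   -0.22   -0.01]
  [ -0.23    0.97   -0.10]
  [ -0.24   -0.07    0.74]
Leontief inverse L = M⁻¹:
  [  1.1282    0.2595    0.0503]
  [  0.3082    1.1120    0.1544]
  [  0.3950    0.1894    1.3823]
Total output x = L · d:
  x_0 = 1.1282·23 + 0.2595·50 + 0.0503·39 = 40.8854
  x_1 = 0.3082·23 + 1.1120·50 + 0.1544·39 = 68.7112
  x_2 = 0.3950·23 + 0.1894·50 + 1.3823·39 = 72.4625

L[2,2] = 1.3823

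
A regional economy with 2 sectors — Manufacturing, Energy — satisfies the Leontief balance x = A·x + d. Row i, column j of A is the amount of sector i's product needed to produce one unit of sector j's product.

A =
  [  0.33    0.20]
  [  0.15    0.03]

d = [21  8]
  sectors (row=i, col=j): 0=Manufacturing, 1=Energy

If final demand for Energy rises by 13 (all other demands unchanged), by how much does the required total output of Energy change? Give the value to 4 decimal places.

14.0507

Form M = I − A:
  [  0.67   -0.20]
  [ -0.15    0.97]
Leontief inverse L = M⁻¹:
  [  1.5648    0.3226]
  [  0.2420    1.0808]
Total output x = L · d:
  x_0 = 1.5648·21 + 0.3226·8 = 35.4412
  x_1 = 0.2420·21 + 1.0808·8 = 13.7280
Δx_1 = L[1,1] · Δd_1 = 1.0808 · 13 = 14.0507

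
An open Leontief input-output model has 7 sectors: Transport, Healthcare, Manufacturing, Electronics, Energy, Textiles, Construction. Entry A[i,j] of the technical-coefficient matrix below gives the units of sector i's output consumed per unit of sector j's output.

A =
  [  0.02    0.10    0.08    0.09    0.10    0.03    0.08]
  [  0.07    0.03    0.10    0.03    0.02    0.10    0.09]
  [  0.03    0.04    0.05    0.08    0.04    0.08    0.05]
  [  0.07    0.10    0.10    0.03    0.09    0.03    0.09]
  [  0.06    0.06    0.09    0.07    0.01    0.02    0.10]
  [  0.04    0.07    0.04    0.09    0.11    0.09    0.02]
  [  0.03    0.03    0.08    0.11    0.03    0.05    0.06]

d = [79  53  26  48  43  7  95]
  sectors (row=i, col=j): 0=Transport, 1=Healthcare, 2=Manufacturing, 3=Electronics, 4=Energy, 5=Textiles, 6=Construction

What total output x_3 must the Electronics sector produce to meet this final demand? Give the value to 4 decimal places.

94.5812

Form M = I − A:
  [  0.98   -0.10   -0.08   -0.09   -0.10   -0.03   -0.08]
  [ -0.07    0.97   -0.10   -0.03   -0.02   -0.10   -0.09]
  [ -0.03   -0.04    0.95   -0.08   -0.04   -0.08   -0.05]
  [ -0.07   -0.10   -0.10    0.97   -0.09   -0.03   -0.09]
  [ -0.06   -0.06   -0.09   -0.07    0.99   -0.02   -0.10]
  [ -0.04   -0.07   -0.04   -0.09   -0.11    0.91   -0.02]
  [ -0.03   -0.03   -0.08   -0.11   -0.03   -0.05    0.94]
Leontief inverse L = M⁻¹:
  [  1.0629    0.1504    0.1503    0.1499    0.1434    0.0808    0.1442]
  [  0.1024    1.0763    0.1556    0.0899    0.0671    0.1474    0.1389]
  [  0.0611    0.0811    1.1002    0.1264    0.0798    0.1188    0.0946]
  [  0.1104    0.1502    0.1695    1.0946    0.1344    0.0825    0.1536]
  [  0.0919    0.1022    0.1461    0.1223    1.0500    0.0625    0.1501]
  [  0.0807    0.1218    0.1043    0.1456    0.1567    1.1367    0.0789]
  [  0.0625    0.0734    0.1334    0.1581    0.0711    0.0895    1.1079]
Total output x = L · d:
  x_0 = 1.0629·79 + 0.1504·53 + 0.1503·26 + 0.1499·48 + 0.1434·43 + 0.0808·7 + 0.1442·95 = 123.4750
  x_1 = 0.1024·79 + 1.0763·53 + 0.1556·26 + 0.0899·48 + 0.0671·43 + 0.1474·7 + 0.1389·95 = 90.6146
  x_2 = 0.0611·79 + 0.0811·53 + 1.1002·26 + 0.1264·48 + 0.0798·43 + 0.1188·7 + 0.0946·95 = 57.0547
  x_3 = 0.1104·79 + 0.1502·53 + 0.1695·26 + 1.0946·48 + 0.1344·43 + 0.0825·7 + 0.1536·95 = 94.5812
  x_4 = 0.0919·79 + 0.1022·53 + 0.1461·26 + 0.1223·48 + 1.0500·43 + 0.0625·7 + 0.1501·95 = 82.1996
  x_5 = 0.0807·79 + 0.1218·53 + 0.1043·26 + 0.1456·48 + 0.1567·43 + 1.1367·7 + 0.0789·95 = 44.7197
  x_6 = 0.0625·79 + 0.0734·53 + 0.1334·26 + 0.1581·48 + 0.0711·43 + 0.0895·7 + 1.1079·95 = 128.8223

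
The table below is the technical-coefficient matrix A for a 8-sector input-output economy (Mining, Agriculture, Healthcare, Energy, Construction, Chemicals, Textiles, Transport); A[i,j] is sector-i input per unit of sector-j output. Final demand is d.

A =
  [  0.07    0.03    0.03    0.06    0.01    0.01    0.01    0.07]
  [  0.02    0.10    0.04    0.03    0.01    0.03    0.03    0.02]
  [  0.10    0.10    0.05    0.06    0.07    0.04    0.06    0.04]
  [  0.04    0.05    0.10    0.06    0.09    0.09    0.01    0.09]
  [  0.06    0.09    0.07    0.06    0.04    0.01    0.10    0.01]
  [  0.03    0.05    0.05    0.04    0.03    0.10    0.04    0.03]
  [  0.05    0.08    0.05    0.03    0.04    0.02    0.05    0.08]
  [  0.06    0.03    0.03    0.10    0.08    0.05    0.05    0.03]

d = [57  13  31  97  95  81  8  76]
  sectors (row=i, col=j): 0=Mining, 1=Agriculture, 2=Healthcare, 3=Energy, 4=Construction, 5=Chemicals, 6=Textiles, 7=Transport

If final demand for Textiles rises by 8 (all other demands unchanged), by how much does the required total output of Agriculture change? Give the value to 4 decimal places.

Form M = I − A:
  [  0.93   -0.03   -0.03   -0.06   -0.01   -0.01   -0.01   -0.07]
  [ -0.02    0.90   -0.04   -0.03   -0.01   -0.03   -0.03   -0.02]
  [ -0.10   -0.10    0.95   -0.06   -0.07   -0.04   -0.06   -0.04]
  [ -0.04   -0.05   -0.10    0.94   -0.09   -0.09   -0.01   -0.09]
  [ -0.06   -0.09   -0.07   -0.06    0.96   -0.01   -0.10   -0.01]
  [ -0.03   -0.05   -0.05   -0.04   -0.03    0.90   -0.04   -0.03]
  [ -0.05   -0.08   -0.05   -0.03   -0.04   -0.02    0.95   -0.08]
  [ -0.06   -0.03   -0.03   -0.10   -0.08   -0.05   -0.05    0.97]
Leontief inverse L = M⁻¹:
  [  1.0972    0.0586    0.0553    0.0899    0.0345    0.0319    0.0278    0.0946]
  [  0.0420    1.1337    0.0631    0.0526    0.0286    0.0499    0.0480    0.0397]
  [  0.1451    0.1581    1.0942    0.1056    0.1058    0.0738    0.0952    0.0799]
  [  0.0901    0.1109    0.1482    1.1120    0.1341    0.1322    0.0519    0.1278]
  [  0.0993    0.1432    0.1087    0.0970    1.0717    0.0378    0.1303    0.0466]
  [  0.0614    0.0916    0.0824    0.0721    0.0573    1.1310    0.0662    0.0574]
  [  0.0856    0.1249    0.0829    0.0672    0.0701    0.0464    1.0785    0.1095]
  [  0.0987    0.0780    0.0720    0.1403    0.1151    0.0832    0.0813    1.0661]
Total output x = L · d:
  x_0 = 1.0972·57 + 0.0586·13 + 0.0553·31 + 0.0899·97 + 0.0345·95 + 0.0319·81 + 0.0278·8 + 0.0946·76 = 87.0157
  x_1 = 0.0420·57 + 1.1337·13 + 0.0631·31 + 0.0526·97 + 0.0286·95 + 0.0499·81 + 0.0480·8 + 0.0397·76 = 34.3562
  x_2 = 0.1451·57 + 0.1581·13 + 1.0942·31 + 0.1056·97 + 0.1058·95 + 0.0738·81 + 0.0952·8 + 0.0799·76 = 77.3412
  x_3 = 0.0901·57 + 0.1109·13 + 0.1482·31 + 1.1120·97 + 0.1341·95 + 0.1322·81 + 0.0519·8 + 0.1278·76 = 152.6173
  x_4 = 0.0993·57 + 0.1432·13 + 0.1087·31 + 0.0970·97 + 1.0717·95 + 0.0378·81 + 0.1303·8 + 0.0466·76 = 129.7492
  x_5 = 0.0614·57 + 0.0916·13 + 0.0824·31 + 0.0721·97 + 0.0573·95 + 1.1310·81 + 0.0662·8 + 0.0574·76 = 116.1837
  x_6 = 0.0856·57 + 0.1249·13 + 0.0829·31 + 0.0672·97 + 0.0701·95 + 0.0464·81 + 1.0785·8 + 0.1095·76 = 42.9521
  x_7 = 0.0987·57 + 0.0780·13 + 0.0720·31 + 0.1403·97 + 0.1151·95 + 0.0832·81 + 0.0813·8 + 1.0661·76 = 121.8251
Δx_1 = L[1,6] · Δd_6 = 0.0480 · 8 = 0.3839

0.3839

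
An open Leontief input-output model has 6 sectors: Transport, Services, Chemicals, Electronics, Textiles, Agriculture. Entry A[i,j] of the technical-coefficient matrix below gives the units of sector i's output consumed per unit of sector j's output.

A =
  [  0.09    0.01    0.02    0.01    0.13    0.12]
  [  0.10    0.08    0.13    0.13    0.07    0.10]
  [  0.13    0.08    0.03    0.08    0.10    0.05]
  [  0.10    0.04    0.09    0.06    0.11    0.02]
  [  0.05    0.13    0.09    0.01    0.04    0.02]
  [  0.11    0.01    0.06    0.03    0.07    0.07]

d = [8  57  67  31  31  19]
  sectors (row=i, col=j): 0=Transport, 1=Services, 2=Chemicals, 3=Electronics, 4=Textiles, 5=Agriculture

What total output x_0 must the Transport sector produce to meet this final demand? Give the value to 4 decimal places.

25.3265

Form M = I − A:
  [  0.91   -0.01   -0.02   -0.01   -0.13   -0.12]
  [ -0.10    0.92   -0.13   -0.13   -0.07   -0.10]
  [ -0.13   -0.08    0.97   -0.08   -0.10   -0.05]
  [ -0.10   -0.04   -0.09    0.94   -0.11   -0.02]
  [ -0.05   -0.13   -0.09   -0.01    0.96   -0.02]
  [ -0.11   -0.01   -0.06   -0.03   -0.07    0.93]
Leontief inverse L = M⁻¹:
  [  1.1451    0.0461    0.0592    0.0306    0.1798    0.1604]
  [  0.2032    1.1396    0.1996    0.1838    0.1646    0.1670]
  [  0.2039    0.1270    1.0854    0.1173    0.1710    0.1045]
  [  0.1665    0.0864    0.1365    1.0931    0.1731    0.0653]
  [  0.1114    0.1704    0.1352    0.0500    1.0937    0.0646]
  [  0.1645    0.0415    0.0938    0.0522    0.1220    1.1097]
Total output x = L · d:
  x_0 = 1.1451·8 + 0.0461·57 + 0.0592·67 + 0.0306·31 + 0.1798·31 + 0.1604·19 = 25.3265
  x_1 = 0.2032·8 + 1.1396·57 + 0.1996·67 + 0.1838·31 + 0.1646·31 + 0.1670·19 = 93.9288
  x_2 = 0.2039·8 + 0.1270·57 + 1.0854·67 + 0.1173·31 + 0.1710·31 + 0.1045·19 = 92.5107
  x_3 = 0.1665·8 + 0.0864·57 + 0.1365·67 + 1.0931·31 + 0.1731·31 + 0.0653·19 = 55.8964
  x_4 = 0.1114·8 + 0.1704·57 + 0.1352·67 + 0.0500·31 + 1.0937·31 + 0.0646·19 = 56.3447
  x_5 = 0.1645·8 + 0.0415·57 + 0.0938·67 + 0.0522·31 + 0.1220·31 + 1.1097·19 = 36.4482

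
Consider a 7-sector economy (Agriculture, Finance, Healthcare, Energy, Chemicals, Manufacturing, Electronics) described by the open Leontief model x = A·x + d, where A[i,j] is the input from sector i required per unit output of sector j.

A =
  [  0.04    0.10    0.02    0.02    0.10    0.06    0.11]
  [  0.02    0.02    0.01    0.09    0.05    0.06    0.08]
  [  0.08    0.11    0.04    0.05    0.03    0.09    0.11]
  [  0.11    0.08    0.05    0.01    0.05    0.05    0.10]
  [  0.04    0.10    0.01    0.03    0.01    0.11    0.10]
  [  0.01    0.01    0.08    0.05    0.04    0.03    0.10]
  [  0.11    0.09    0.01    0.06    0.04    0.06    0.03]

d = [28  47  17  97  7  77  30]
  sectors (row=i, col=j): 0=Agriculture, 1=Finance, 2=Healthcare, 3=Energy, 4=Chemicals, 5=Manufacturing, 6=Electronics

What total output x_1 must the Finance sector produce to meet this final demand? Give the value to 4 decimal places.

74.3015

Form M = I − A:
  [  0.96   -0.10   -0.02   -0.02   -0.10   -0.06   -0.11]
  [ -0.02    0.98   -0.01   -0.09   -0.05   -0.06   -0.08]
  [ -0.08   -0.11    0.96   -0.05   -0.03   -0.09   -0.11]
  [ -0.11   -0.08   -0.05    0.99   -0.05   -0.05   -0.10]
  [ -0.04   -0.10   -0.01   -0.03    0.99   -0.11   -0.10]
  [ -0.01   -0.01   -0.08   -0.05   -0.04    0.97   -0.10]
  [ -0.11   -0.09   -0.01   -0.06   -0.04   -0.06    0.97]
Leontief inverse L = M⁻¹:
  [  1.0807    0.1495    0.0392    0.0572    0.1320    0.1082    0.1700]
  [  0.0559    1.0586    0.0280    0.1134    0.0746    0.0936    0.1258]
  [  0.1278    0.1653    1.0652    0.0916    0.0711    0.1409    0.1802]
  [  0.1519    0.1337    0.0698    1.0463    0.0876    0.0981    0.1632]
  [  0.0751    0.1381    0.0310    0.0638    1.0409    0.1468    0.1525]
  [  0.0481    0.0525    0.0965    0.0752    0.0632    1.0661    0.1449]
  [  0.1445    0.1341    0.0296    0.0900    0.0749    0.1005    1.0891]
Total output x = L · d:
  x_0 = 1.0807·28 + 0.1495·47 + 0.0392·17 + 0.0572·97 + 0.1320·7 + 0.1082·77 + 0.1700·30 = 57.8531
  x_1 = 0.0559·28 + 1.0586·47 + 0.0280·17 + 0.1134·97 + 0.0746·7 + 0.0936·77 + 0.1258·30 = 74.3015
  x_2 = 0.1278·28 + 0.1653·47 + 1.0652·17 + 0.0916·97 + 0.0711·7 + 0.1409·77 + 0.1802·30 = 55.0958
  x_3 = 0.1519·28 + 0.1337·47 + 0.0698·17 + 1.0463·97 + 0.0876·7 + 0.0981·77 + 0.1632·30 = 126.2816
  x_4 = 0.0751·28 + 0.1381·47 + 0.0310·17 + 0.0638·97 + 1.0409·7 + 0.1468·77 + 0.1525·30 = 38.4780
  x_5 = 0.0481·28 + 0.0525·47 + 0.0965·17 + 0.0752·97 + 0.0632·7 + 1.0661·77 + 0.1449·30 = 99.6221
  x_6 = 0.1445·28 + 0.1341·47 + 0.0296·17 + 0.0900·97 + 0.0749·7 + 0.1005·77 + 1.0891·30 = 60.5106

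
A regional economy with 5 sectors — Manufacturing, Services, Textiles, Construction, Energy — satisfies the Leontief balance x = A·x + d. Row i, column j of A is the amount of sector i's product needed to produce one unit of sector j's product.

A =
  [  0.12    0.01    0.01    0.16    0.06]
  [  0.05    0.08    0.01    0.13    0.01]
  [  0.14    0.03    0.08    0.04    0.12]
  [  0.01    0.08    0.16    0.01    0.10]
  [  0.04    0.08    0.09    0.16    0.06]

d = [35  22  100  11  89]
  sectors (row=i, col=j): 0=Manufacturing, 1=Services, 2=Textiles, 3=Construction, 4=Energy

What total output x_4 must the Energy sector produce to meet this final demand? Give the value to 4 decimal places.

Form M = I − A:
  [  0.88   -0.01   -0.01   -0.16   -0.06]
  [ -0.05    0.92   -0.01   -0.13   -0.01]
  [ -0.14   -0.03    0.92   -0.04   -0.12]
  [ -0.01   -0.08   -0.16    0.99   -0.10]
  [ -0.04   -0.08   -0.09   -0.16    0.94]
Leontief inverse L = M⁻¹:
  [  1.1554    0.0420    0.0600    0.2115    0.1044]
  [  0.0738    1.1071    0.0455    0.1656    0.0399]
  [  0.1916    0.0632    1.1257    0.1120    0.1685]
  [  0.0570    0.1123    0.2012    1.0655    0.1439]
  [  0.0835    0.1212    0.1485    0.2152    1.1123]
Total output x = L · d:
  x_0 = 1.1554·35 + 0.0420·22 + 0.0600·100 + 0.2115·11 + 0.1044·89 = 58.9812
  x_1 = 0.0738·35 + 1.1071·22 + 0.0455·100 + 0.1656·11 + 0.0399·89 = 36.8703
  x_2 = 0.1916·35 + 0.0632·22 + 1.1257·100 + 0.1120·11 + 0.1685·89 = 136.8951
  x_3 = 0.0570·35 + 0.1123·22 + 0.2012·100 + 1.0655·11 + 0.1439·89 = 49.1133
  x_4 = 0.0835·35 + 0.1212·22 + 0.1485·100 + 0.2152·11 + 1.1123·89 = 121.7953

121.7953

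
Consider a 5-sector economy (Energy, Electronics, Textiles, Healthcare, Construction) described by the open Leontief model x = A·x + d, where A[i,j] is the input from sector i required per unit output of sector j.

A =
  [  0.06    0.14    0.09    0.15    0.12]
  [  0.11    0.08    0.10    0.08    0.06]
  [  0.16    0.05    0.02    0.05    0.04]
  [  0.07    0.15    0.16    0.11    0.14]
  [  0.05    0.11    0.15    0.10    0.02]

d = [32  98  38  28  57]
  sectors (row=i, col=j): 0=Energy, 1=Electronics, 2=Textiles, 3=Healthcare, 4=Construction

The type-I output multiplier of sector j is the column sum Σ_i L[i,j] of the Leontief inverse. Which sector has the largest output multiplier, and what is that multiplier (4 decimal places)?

Form M = I − A:
  [  0.94   -0.14   -0.09   -0.15   -0.12]
  [ -0.11    0.92   -0.10   -0.08   -0.06]
  [ -0.16   -0.05    0.98   -0.05   -0.04]
  [ -0.07   -0.15   -0.16    0.89   -0.14]
  [ -0.05   -0.11   -0.15   -0.10    0.98]
Leontief inverse L = M⁻¹:
  [  1.1576    0.2524    0.2040    0.2519    0.2015]
  [  0.1859    1.1661    0.1813    0.1603    0.1245]
  [  0.2131    0.1221    1.0863    0.1186    0.0948]
  [  0.1813    0.2682    0.2773    1.2190    0.2241]
  [  0.1310    0.1898    0.2253    0.1734    1.0820]
Total output x = L · d:
  x_0 = 1.1576·32 + 0.2524·98 + 0.2040·38 + 0.2519·28 + 0.2015·57 = 88.0698
  x_1 = 0.1859·32 + 1.1661·98 + 0.1813·38 + 0.1603·28 + 0.1245·57 = 138.6988
  x_2 = 0.2131·32 + 0.1221·98 + 1.0863·38 + 0.1186·28 + 0.0948·57 = 68.7941
  x_3 = 0.1813·32 + 0.2682·98 + 0.2773·38 + 1.2190·28 + 0.2241·57 = 89.5296
  x_4 = 0.1310·32 + 0.1898·98 + 0.2253·38 + 0.1734·28 + 1.0820·57 = 97.8902
Output multipliers (column sums of L):
  Energy: 1.8688
  Electronics: 1.9987
  Textiles: 1.9743
  Healthcare: 1.9232
  Construction: 1.7269

Electronics (1.9987)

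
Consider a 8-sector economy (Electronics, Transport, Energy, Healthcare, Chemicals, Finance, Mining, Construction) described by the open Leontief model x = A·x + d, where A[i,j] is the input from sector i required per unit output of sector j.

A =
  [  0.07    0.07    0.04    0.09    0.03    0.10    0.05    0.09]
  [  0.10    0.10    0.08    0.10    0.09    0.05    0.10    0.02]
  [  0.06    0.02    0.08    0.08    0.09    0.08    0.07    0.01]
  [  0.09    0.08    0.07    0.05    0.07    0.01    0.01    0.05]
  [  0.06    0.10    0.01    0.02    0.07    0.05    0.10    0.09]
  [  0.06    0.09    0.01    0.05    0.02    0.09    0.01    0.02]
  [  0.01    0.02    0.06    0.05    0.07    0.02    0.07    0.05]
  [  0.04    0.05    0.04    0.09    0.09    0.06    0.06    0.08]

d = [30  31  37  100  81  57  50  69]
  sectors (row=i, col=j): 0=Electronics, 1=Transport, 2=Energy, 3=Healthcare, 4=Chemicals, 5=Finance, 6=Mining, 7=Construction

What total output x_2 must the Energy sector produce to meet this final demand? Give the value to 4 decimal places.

Form M = I − A:
  [  0.93   -0.07   -0.04   -0.09   -0.03   -0.10   -0.05   -0.09]
  [ -0.10    0.90   -0.08   -0.10   -0.09   -0.05   -0.10   -0.02]
  [ -0.06   -0.02    0.92   -0.08   -0.09   -0.08   -0.07   -0.01]
  [ -0.09   -0.08   -0.07    0.95   -0.07   -0.01   -0.01   -0.05]
  [ -0.06   -0.10   -0.01   -0.02    0.93   -0.05   -0.10   -0.09]
  [ -0.06   -0.09   -0.01   -0.05   -0.02    0.91   -0.01   -0.02]
  [ -0.01   -0.02   -0.06   -0.05   -0.07   -0.02    0.93   -0.05]
  [ -0.04   -0.05   -0.04   -0.09   -0.09   -0.06   -0.06    0.92]
Leontief inverse L = M⁻¹:
  [  1.1354    0.1413    0.0897    0.1595    0.0962    0.1592    0.1059    0.1424]
  [  0.1780    1.1835    0.1425    0.1803    0.1714    0.1178    0.1746    0.0833]
  [  0.1162    0.0816    1.1229    0.1360    0.1481    0.1320    0.1220    0.0567]
  [  0.1467    0.1396    0.1133    1.1091    0.1281    0.0607    0.0640    0.0962]
  [  0.1174    0.1658    0.0562    0.0846    1.1351    0.1032    0.1616    0.1424]
  [  0.1071    0.1418    0.0427    0.0970    0.0616    1.1312    0.0474    0.0525]
  [  0.0479    0.0616    0.0923    0.0906    0.1163    0.0542    1.1110    0.0849]
  [  0.1000    0.1172    0.0859    0.1517    0.1551    0.1124    0.1170    1.1324]
Total output x = L · d:
  x_0 = 1.1354·30 + 0.1413·31 + 0.0897·37 + 0.1595·100 + 0.0962·81 + 0.1592·57 + 0.1059·50 + 0.1424·69 = 89.6950
  x_1 = 0.1780·30 + 1.1835·31 + 0.1425·37 + 0.1803·100 + 0.1714·81 + 0.1178·57 + 0.1746·50 + 0.0833·69 = 100.4108
  x_2 = 0.1162·30 + 0.0816·31 + 1.1229·37 + 0.1360·100 + 0.1481·81 + 0.1320·57 + 0.1220·50 + 0.0567·69 = 90.6990
  x_3 = 0.1467·30 + 0.1396·31 + 0.1133·37 + 1.1091·100 + 0.1281·81 + 0.0607·57 + 0.0640·50 + 0.0962·69 = 147.5127
  x_4 = 0.1174·30 + 0.1658·31 + 0.0562·37 + 0.0846·100 + 1.1351·81 + 0.1032·57 + 0.1616·50 + 0.1424·69 = 134.9300
  x_5 = 0.1071·30 + 0.1418·31 + 0.0427·37 + 0.0970·100 + 0.0616·81 + 1.1312·57 + 0.0474·50 + 0.0525·69 = 94.3472
  x_6 = 0.0479·30 + 0.0616·31 + 0.0923·37 + 0.0906·100 + 0.1163·81 + 0.0542·57 + 1.1110·50 + 0.0849·69 = 89.7329
  x_7 = 0.1000·30 + 0.1172·31 + 0.0859·37 + 0.1517·100 + 0.1551·81 + 0.1124·57 + 0.1170·50 + 1.1324·69 = 127.9358

90.6990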